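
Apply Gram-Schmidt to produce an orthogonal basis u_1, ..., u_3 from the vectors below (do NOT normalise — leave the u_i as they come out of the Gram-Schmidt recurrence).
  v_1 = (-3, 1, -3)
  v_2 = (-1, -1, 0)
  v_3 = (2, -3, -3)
Orthogonal basis:
  u_1 = (-3, 1, -3)
  u_2 = (-13/19, -21/19, 6/19)
  u_3 = (81/34, -81/34, -54/17)

Apply the Gram-Schmidt recurrence
  u_1 = v_1
  u_i = v_i − Σ_{j<i} ((v_i · u_j) / (u_j · u_j)) · u_j.

Step by step this gives:
  u_1 = (-3, 1, -3)
  u_2 = (-13/19, -21/19, 6/19)
  u_3 = (81/34, -81/34, -54/17)

Orthogonality check:
  u_2 · u_1 = 0 (should be 0)
  u_3 · u_1 = 0 (should be 0)
  u_3 · u_2 = 0 (should be 0)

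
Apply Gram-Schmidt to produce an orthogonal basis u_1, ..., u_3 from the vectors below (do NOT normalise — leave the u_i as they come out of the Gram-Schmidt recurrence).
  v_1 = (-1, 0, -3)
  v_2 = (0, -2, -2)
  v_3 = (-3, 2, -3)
Orthogonal basis:
  u_1 = (-1, 0, -3)
  u_2 = (3/5, -2, -1/5)
  u_3 = (-12/11, -4/11, 4/11)

Apply the Gram-Schmidt recurrence
  u_1 = v_1
  u_i = v_i − Σ_{j<i} ((v_i · u_j) / (u_j · u_j)) · u_j.

Step by step this gives:
  u_1 = (-1, 0, -3)
  u_2 = (3/5, -2, -1/5)
  u_3 = (-12/11, -4/11, 4/11)

Orthogonality check:
  u_2 · u_1 = 0 (should be 0)
  u_3 · u_1 = 0 (should be 0)
  u_3 · u_2 = 0 (should be 0)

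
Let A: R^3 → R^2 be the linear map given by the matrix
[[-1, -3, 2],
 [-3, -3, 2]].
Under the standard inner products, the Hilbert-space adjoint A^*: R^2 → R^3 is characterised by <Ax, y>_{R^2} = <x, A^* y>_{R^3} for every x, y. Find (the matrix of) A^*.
A^* = A^T =
[[-1, -3],
 [-3, -3],
 [2, 2]]

For real matrices with standard dot products, the defining identity <Ax, y> = <x, A^* y> gives (Ax)^T y = x^T (A^*) y, i.e. x^T A^T y = x^T (A^*) y. Since this holds for all x, y, we must have A^* = A^T. Therefore
A^* =
[[-1, -3],
 [-3, -3],
 [2, 2]].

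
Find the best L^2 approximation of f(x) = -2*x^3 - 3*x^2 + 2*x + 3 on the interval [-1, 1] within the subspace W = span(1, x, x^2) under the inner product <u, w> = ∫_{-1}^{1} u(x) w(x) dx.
g(x) = -3*x^2 + 4*x/5 + 3

The best approximation g ∈ W is the orthogonal projection of f onto W. Writing g = a_0 + a_1 x + a_2 x^2, the coefficients solve the normal equations G · a = b where
  G_{ij} = <φ_i, φ_j> and b_i = <f, φ_i>, with φ_0 = 1, φ_1 = x, φ_2 = x^2.
G =
  [2, 0, 2/3]
  [0, 2/3, 0]
  [2/3, 0, 2/5],
b = (4, 8/15, 4/5).
Solving gives a_0 = 3, a_1 = 4/5, a_2 = -3, so
  g(x) = -3*x^2 + 4*x/5 + 3.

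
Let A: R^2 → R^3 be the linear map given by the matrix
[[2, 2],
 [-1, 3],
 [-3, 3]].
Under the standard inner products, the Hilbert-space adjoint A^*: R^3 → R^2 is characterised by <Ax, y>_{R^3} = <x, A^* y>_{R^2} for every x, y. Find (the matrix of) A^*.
A^* = A^T =
[[2, -1, -3],
 [2, 3, 3]]

For real matrices with standard dot products, the defining identity <Ax, y> = <x, A^* y> gives (Ax)^T y = x^T (A^*) y, i.e. x^T A^T y = x^T (A^*) y. Since this holds for all x, y, we must have A^* = A^T. Therefore
A^* =
[[2, -1, -3],
 [2, 3, 3]].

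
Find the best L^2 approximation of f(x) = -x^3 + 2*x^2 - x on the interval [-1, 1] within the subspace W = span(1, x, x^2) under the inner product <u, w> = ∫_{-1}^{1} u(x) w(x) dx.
g(x) = 2*x^2 - 8*x/5

The best approximation g ∈ W is the orthogonal projection of f onto W. Writing g = a_0 + a_1 x + a_2 x^2, the coefficients solve the normal equations G · a = b where
  G_{ij} = <φ_i, φ_j> and b_i = <f, φ_i>, with φ_0 = 1, φ_1 = x, φ_2 = x^2.
G =
  [2, 0, 2/3]
  [0, 2/3, 0]
  [2/3, 0, 2/5],
b = (4/3, -16/15, 4/5).
Solving gives a_0 = 0, a_1 = -8/5, a_2 = 2, so
  g(x) = 2*x^2 - 8*x/5.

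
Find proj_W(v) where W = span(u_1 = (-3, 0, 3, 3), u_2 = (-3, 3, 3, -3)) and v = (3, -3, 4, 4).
proj_W(v) = (-3/11, -23/11, 3/11, 49/11)

Set up U = [u_1 | ... | u_2] ∈ R^(4×2). The projector onto W = col(U) is P = U (U^T U)^(-1) U^T.
Compute U^T U =
  [27, 9]
  [9, 36],
and U^T v = (15, -18).
Solve U^T U · c = U^T v for the coefficients: c = (26/33, -23/33). The projection is proj_W(v) = U c.
Check: (v - proj_W(v)) · u_1 = 0  (should be 0).
Check: (v - proj_W(v)) · u_2 = 0  (should be 0).
Result: proj_W(v) = (-3/11, -23/11, 3/11, 49/11).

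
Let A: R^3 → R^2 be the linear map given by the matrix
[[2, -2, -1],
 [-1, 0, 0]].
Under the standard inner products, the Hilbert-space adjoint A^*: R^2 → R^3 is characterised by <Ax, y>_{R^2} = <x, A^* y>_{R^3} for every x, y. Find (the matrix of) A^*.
A^* = A^T =
[[2, -1],
 [-2, 0],
 [-1, 0]]

For real matrices with standard dot products, the defining identity <Ax, y> = <x, A^* y> gives (Ax)^T y = x^T (A^*) y, i.e. x^T A^T y = x^T (A^*) y. Since this holds for all x, y, we must have A^* = A^T. Therefore
A^* =
[[2, -1],
 [-2, 0],
 [-1, 0]].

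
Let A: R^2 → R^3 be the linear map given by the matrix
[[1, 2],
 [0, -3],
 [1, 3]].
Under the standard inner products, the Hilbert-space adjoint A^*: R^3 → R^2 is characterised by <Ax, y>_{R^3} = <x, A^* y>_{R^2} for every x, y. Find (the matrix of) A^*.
A^* = A^T =
[[1, 0, 1],
 [2, -3, 3]]

For real matrices with standard dot products, the defining identity <Ax, y> = <x, A^* y> gives (Ax)^T y = x^T (A^*) y, i.e. x^T A^T y = x^T (A^*) y. Since this holds for all x, y, we must have A^* = A^T. Therefore
A^* =
[[1, 0, 1],
 [2, -3, 3]].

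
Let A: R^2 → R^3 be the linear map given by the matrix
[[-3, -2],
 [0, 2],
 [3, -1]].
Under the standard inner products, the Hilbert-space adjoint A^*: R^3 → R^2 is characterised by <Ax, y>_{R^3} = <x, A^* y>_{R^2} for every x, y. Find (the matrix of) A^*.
A^* = A^T =
[[-3, 0, 3],
 [-2, 2, -1]]

For real matrices with standard dot products, the defining identity <Ax, y> = <x, A^* y> gives (Ax)^T y = x^T (A^*) y, i.e. x^T A^T y = x^T (A^*) y. Since this holds for all x, y, we must have A^* = A^T. Therefore
A^* =
[[-3, 0, 3],
 [-2, 2, -1]].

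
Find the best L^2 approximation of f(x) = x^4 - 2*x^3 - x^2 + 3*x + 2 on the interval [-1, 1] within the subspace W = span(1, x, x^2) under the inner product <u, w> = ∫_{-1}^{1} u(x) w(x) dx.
g(x) = -x^2/7 + 9*x/5 + 67/35

The best approximation g ∈ W is the orthogonal projection of f onto W. Writing g = a_0 + a_1 x + a_2 x^2, the coefficients solve the normal equations G · a = b where
  G_{ij} = <φ_i, φ_j> and b_i = <f, φ_i>, with φ_0 = 1, φ_1 = x, φ_2 = x^2.
G =
  [2, 0, 2/3]
  [0, 2/3, 0]
  [2/3, 0, 2/5],
b = (56/15, 6/5, 128/105).
Solving gives a_0 = 67/35, a_1 = 9/5, a_2 = -1/7, so
  g(x) = -x^2/7 + 9*x/5 + 67/35.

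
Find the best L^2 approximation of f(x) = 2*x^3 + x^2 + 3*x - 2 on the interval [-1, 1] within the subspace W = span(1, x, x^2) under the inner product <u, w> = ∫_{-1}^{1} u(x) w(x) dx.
g(x) = x^2 + 21*x/5 - 2

The best approximation g ∈ W is the orthogonal projection of f onto W. Writing g = a_0 + a_1 x + a_2 x^2, the coefficients solve the normal equations G · a = b where
  G_{ij} = <φ_i, φ_j> and b_i = <f, φ_i>, with φ_0 = 1, φ_1 = x, φ_2 = x^2.
G =
  [2, 0, 2/3]
  [0, 2/3, 0]
  [2/3, 0, 2/5],
b = (-10/3, 14/5, -14/15).
Solving gives a_0 = -2, a_1 = 21/5, a_2 = 1, so
  g(x) = x^2 + 21*x/5 - 2.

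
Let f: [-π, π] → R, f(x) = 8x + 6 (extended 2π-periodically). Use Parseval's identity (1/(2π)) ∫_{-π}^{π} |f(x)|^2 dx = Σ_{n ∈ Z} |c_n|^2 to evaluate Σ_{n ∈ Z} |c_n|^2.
Σ |c_n|^2 = 64π^2/3 + 36

Expand and integrate term by term over [-π, π]:
  ∫ (8x)^2 dx = 64·(2π^3/3); ∫ 2·8·(6)·x dx = 0 (odd integrand); ∫ 6^2 dx = 36·2π.
So (1/(2π)) ∫_{-π}^{π} (8x + 6)^2 dx = 64π^2/3 + 36 = 64π^2/3 + 36.
Parseval ⇒ Σ |c_n|^2 = 64π^2/3 + 36.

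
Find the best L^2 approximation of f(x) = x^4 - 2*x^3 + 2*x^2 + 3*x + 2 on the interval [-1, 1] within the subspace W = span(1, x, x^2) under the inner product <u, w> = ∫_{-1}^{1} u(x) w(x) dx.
g(x) = 20*x^2/7 + 9*x/5 + 67/35

The best approximation g ∈ W is the orthogonal projection of f onto W. Writing g = a_0 + a_1 x + a_2 x^2, the coefficients solve the normal equations G · a = b where
  G_{ij} = <φ_i, φ_j> and b_i = <f, φ_i>, with φ_0 = 1, φ_1 = x, φ_2 = x^2.
G =
  [2, 0, 2/3]
  [0, 2/3, 0]
  [2/3, 0, 2/5],
b = (86/15, 6/5, 254/105).
Solving gives a_0 = 67/35, a_1 = 9/5, a_2 = 20/7, so
  g(x) = 20*x^2/7 + 9*x/5 + 67/35.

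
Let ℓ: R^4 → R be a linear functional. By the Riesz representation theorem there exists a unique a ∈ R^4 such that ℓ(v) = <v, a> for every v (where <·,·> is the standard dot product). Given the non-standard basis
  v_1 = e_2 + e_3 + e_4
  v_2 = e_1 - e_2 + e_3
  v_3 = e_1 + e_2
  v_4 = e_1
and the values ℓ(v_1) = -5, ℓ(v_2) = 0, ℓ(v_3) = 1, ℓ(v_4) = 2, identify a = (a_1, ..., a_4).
a = (2, -1, -3, -1)

Write a = (a_1, ..., a_4) in the standard basis. For each basis vector v_i, ℓ(v_i) = <v_i, a> is a linear equation in the a_j's. Collect the n equations into a matrix system V a = ℓ, where row i of V is v_i (expressed in the standard basis). Since V is invertible (lower-triangular with 1s on the diagonal, up to permutation), solve by back-substitution:
  V =
[[0, 1, 1, 1],
 [1, -1, 1, 0],
 [1, 1, 0, 0],
 [1, 0, 0, 0]]
  V a = (-5, 0, 1, 2)
Solving gives a = (2, -1, -3, -1).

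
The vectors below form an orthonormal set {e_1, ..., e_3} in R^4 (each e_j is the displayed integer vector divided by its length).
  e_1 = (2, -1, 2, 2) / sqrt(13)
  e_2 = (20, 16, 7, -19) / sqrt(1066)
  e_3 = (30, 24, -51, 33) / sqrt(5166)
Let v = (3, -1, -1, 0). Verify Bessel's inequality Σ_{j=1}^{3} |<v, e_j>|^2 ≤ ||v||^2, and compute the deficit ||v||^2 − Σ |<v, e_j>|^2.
Σ |<v, e_j>|^2 = 41/7; ||v||^2 = 11; deficit = 36/7

Write each e_j = u_j / sqrt(<u_j, u_j>) where u_j is the displayed integer vector. Then <v, e_j> = <v, u_j> / sqrt(<u_j, u_j>), so |<v, e_j>|^2 = <v, u_j>^2 / <u_j, u_j>.
Coefficients: <v, e_1> = 5/sqrt(13), <v, e_2> = 37/sqrt(1066), <v, e_3> = 117/sqrt(5166).
Square and sum: Σ |<v, e_j>|^2 = 41/7.
Compute ||v||^2 = v·v = 11.
Deficit = 11 − 41/7 = 36/7 ≥ 0, confirming Bessel's inequality. (The deficit equals ||v − Σ <v,e_j> e_j||^2, the squared distance from v to span{e_j}.)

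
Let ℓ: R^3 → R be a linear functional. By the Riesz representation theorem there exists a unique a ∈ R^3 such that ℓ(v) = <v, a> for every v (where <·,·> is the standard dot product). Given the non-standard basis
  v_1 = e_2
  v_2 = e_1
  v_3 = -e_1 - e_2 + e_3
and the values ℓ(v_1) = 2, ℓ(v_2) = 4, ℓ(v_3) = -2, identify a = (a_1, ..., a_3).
a = (4, 2, 4)

Write a = (a_1, ..., a_3) in the standard basis. For each basis vector v_i, ℓ(v_i) = <v_i, a> is a linear equation in the a_j's. Collect the n equations into a matrix system V a = ℓ, where row i of V is v_i (expressed in the standard basis). Since V is invertible (lower-triangular with 1s on the diagonal, up to permutation), solve by back-substitution:
  V =
[[0, 1, 0],
 [1, 0, 0],
 [-1, -1, 1]]
  V a = (2, 4, -2)
Solving gives a = (4, 2, 4).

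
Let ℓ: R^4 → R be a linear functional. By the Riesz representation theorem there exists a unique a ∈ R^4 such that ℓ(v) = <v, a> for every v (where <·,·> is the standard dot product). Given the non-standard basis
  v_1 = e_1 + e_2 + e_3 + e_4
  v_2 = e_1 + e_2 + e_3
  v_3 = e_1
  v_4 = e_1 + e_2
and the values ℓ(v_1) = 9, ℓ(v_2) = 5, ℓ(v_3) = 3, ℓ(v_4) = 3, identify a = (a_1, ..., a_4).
a = (3, 0, 2, 4)

Write a = (a_1, ..., a_4) in the standard basis. For each basis vector v_i, ℓ(v_i) = <v_i, a> is a linear equation in the a_j's. Collect the n equations into a matrix system V a = ℓ, where row i of V is v_i (expressed in the standard basis). Since V is invertible (lower-triangular with 1s on the diagonal, up to permutation), solve by back-substitution:
  V =
[[1, 1, 1, 1],
 [1, 1, 1, 0],
 [1, 0, 0, 0],
 [1, 1, 0, 0]]
  V a = (9, 5, 3, 3)
Solving gives a = (3, 0, 2, 4).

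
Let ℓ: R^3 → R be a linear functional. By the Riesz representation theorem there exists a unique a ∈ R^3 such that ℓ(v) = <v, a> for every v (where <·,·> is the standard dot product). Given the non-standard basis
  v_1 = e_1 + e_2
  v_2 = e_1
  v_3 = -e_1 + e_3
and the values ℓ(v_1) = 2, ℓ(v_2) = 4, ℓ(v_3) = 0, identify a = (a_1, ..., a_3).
a = (4, -2, 4)

Write a = (a_1, ..., a_3) in the standard basis. For each basis vector v_i, ℓ(v_i) = <v_i, a> is a linear equation in the a_j's. Collect the n equations into a matrix system V a = ℓ, where row i of V is v_i (expressed in the standard basis). Since V is invertible (lower-triangular with 1s on the diagonal, up to permutation), solve by back-substitution:
  V =
[[1, 1, 0],
 [1, 0, 0],
 [-1, 0, 1]]
  V a = (2, 4, 0)
Solving gives a = (4, -2, 4).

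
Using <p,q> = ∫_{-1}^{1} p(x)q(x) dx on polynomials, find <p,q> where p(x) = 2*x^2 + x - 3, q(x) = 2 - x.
<p,q> = -10

Expand the product: p(x)·q(x) = -2*x^3 + 3*x^2 + 5*x - 6.
∫_{-1}^{1} of each monomial x^k gives [2/(k+1) if k even, 0 if k odd]. Integrating term-by-term (or equivalently evaluating the antiderivative F(x) = -x^4/2 + x^3 + 5*x^2/2 - 6*x at the endpoints):
  F(1) − F(−1) = -3 − (7) = -10.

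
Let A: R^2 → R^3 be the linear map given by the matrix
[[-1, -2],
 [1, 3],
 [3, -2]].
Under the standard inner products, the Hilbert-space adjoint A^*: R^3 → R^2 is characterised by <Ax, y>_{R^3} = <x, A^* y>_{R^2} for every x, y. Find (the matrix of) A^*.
A^* = A^T =
[[-1, 1, 3],
 [-2, 3, -2]]

For real matrices with standard dot products, the defining identity <Ax, y> = <x, A^* y> gives (Ax)^T y = x^T (A^*) y, i.e. x^T A^T y = x^T (A^*) y. Since this holds for all x, y, we must have A^* = A^T. Therefore
A^* =
[[-1, 1, 3],
 [-2, 3, -2]].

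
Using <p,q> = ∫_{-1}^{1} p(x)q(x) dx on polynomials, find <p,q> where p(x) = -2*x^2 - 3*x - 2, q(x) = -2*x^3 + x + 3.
<p,q> = -78/5

Expand the product: p(x)·q(x) = 4*x^5 + 6*x^4 + 2*x^3 - 9*x^2 - 11*x - 6.
∫_{-1}^{1} of each monomial x^k gives [2/(k+1) if k even, 0 if k odd]. Integrating term-by-term (or equivalently evaluating the antiderivative F(x) = 2*x^6/3 + 6*x^5/5 + x^4/2 - 3*x^3 - 11*x^2/2 - 6*x at the endpoints):
  F(1) − F(−1) = -182/15 − (52/15) = -78/5.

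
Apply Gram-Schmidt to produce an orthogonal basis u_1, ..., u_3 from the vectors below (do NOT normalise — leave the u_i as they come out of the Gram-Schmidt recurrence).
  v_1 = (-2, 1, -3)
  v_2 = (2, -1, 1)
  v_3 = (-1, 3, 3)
Orthogonal basis:
  u_1 = (-2, 1, -3)
  u_2 = (6/7, -3/7, -5/7)
  u_3 = (1, 2, 0)

Apply the Gram-Schmidt recurrence
  u_1 = v_1
  u_i = v_i − Σ_{j<i} ((v_i · u_j) / (u_j · u_j)) · u_j.

Step by step this gives:
  u_1 = (-2, 1, -3)
  u_2 = (6/7, -3/7, -5/7)
  u_3 = (1, 2, 0)

Orthogonality check:
  u_2 · u_1 = 0 (should be 0)
  u_3 · u_1 = 0 (should be 0)
  u_3 · u_2 = 0 (should be 0)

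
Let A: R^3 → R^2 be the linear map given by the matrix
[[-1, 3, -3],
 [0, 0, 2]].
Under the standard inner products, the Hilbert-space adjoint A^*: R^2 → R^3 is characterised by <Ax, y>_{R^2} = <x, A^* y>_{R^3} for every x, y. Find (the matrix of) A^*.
A^* = A^T =
[[-1, 0],
 [3, 0],
 [-3, 2]]

For real matrices with standard dot products, the defining identity <Ax, y> = <x, A^* y> gives (Ax)^T y = x^T (A^*) y, i.e. x^T A^T y = x^T (A^*) y. Since this holds for all x, y, we must have A^* = A^T. Therefore
A^* =
[[-1, 0],
 [3, 0],
 [-3, 2]].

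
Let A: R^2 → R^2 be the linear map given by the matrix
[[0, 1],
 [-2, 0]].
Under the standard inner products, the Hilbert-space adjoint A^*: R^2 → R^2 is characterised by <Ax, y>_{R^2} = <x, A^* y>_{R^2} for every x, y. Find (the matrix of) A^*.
A^* = A^T =
[[0, -2],
 [1, 0]]

For real matrices with standard dot products, the defining identity <Ax, y> = <x, A^* y> gives (Ax)^T y = x^T (A^*) y, i.e. x^T A^T y = x^T (A^*) y. Since this holds for all x, y, we must have A^* = A^T. Therefore
A^* =
[[0, -2],
 [1, 0]].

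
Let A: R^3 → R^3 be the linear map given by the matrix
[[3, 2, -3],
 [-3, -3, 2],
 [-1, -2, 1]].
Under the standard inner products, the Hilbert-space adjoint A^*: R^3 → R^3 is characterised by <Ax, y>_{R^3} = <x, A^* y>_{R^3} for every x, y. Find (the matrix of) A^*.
A^* = A^T =
[[3, -3, -1],
 [2, -3, -2],
 [-3, 2, 1]]

For real matrices with standard dot products, the defining identity <Ax, y> = <x, A^* y> gives (Ax)^T y = x^T (A^*) y, i.e. x^T A^T y = x^T (A^*) y. Since this holds for all x, y, we must have A^* = A^T. Therefore
A^* =
[[3, -3, -1],
 [2, -3, -2],
 [-3, 2, 1]].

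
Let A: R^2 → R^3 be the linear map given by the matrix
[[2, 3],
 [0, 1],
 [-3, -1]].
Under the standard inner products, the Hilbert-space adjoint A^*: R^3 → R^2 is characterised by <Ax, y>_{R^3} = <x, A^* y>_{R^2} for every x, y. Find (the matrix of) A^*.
A^* = A^T =
[[2, 0, -3],
 [3, 1, -1]]

For real matrices with standard dot products, the defining identity <Ax, y> = <x, A^* y> gives (Ax)^T y = x^T (A^*) y, i.e. x^T A^T y = x^T (A^*) y. Since this holds for all x, y, we must have A^* = A^T. Therefore
A^* =
[[2, 0, -3],
 [3, 1, -1]].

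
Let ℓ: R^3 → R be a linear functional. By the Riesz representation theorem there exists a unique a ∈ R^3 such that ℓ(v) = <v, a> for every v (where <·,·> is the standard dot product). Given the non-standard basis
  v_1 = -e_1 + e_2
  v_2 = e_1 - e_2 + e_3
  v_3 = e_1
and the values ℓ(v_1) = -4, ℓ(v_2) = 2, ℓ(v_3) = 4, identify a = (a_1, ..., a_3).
a = (4, 0, -2)

Write a = (a_1, ..., a_3) in the standard basis. For each basis vector v_i, ℓ(v_i) = <v_i, a> is a linear equation in the a_j's. Collect the n equations into a matrix system V a = ℓ, where row i of V is v_i (expressed in the standard basis). Since V is invertible (lower-triangular with 1s on the diagonal, up to permutation), solve by back-substitution:
  V =
[[-1, 1, 0],
 [1, -1, 1],
 [1, 0, 0]]
  V a = (-4, 2, 4)
Solving gives a = (4, 0, -2).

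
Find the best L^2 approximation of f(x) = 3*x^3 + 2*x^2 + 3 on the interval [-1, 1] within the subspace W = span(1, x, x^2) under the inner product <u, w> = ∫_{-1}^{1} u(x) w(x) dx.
g(x) = 2*x^2 + 9*x/5 + 3

The best approximation g ∈ W is the orthogonal projection of f onto W. Writing g = a_0 + a_1 x + a_2 x^2, the coefficients solve the normal equations G · a = b where
  G_{ij} = <φ_i, φ_j> and b_i = <f, φ_i>, with φ_0 = 1, φ_1 = x, φ_2 = x^2.
G =
  [2, 0, 2/3]
  [0, 2/3, 0]
  [2/3, 0, 2/5],
b = (22/3, 6/5, 14/5).
Solving gives a_0 = 3, a_1 = 9/5, a_2 = 2, so
  g(x) = 2*x^2 + 9*x/5 + 3.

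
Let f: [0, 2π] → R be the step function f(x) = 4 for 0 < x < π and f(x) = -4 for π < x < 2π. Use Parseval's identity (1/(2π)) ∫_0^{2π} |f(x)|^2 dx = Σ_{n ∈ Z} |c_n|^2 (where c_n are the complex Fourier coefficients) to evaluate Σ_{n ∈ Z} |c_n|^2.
Σ |c_n|^2 = 16

Parseval equates the L^2 energy of f (normalised by 1/(2π)) with the ℓ^2 sum of its Fourier coefficients: (1/(2π)) ∫_0^{2π} |f|^2 = Σ |c_n|^2.
Compute the left side: (1/(2π)) [∫_0^π 4^2 dx + ∫_π^{2π} (-4)^2 dx] = (1/(2π)) · (16π + 16π) = (16 + 16)/2 = 16.
So Σ_{n ∈ Z} |c_n|^2 = 16.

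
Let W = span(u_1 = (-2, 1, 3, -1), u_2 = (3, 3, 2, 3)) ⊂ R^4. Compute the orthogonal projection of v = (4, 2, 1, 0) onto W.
proj_W(v) = (362/155, 269/155, 107/155, 331/155)

Set up U = [u_1 | ... | u_2] ∈ R^(4×2). The projector onto W = col(U) is P = U (U^T U)^(-1) U^T.
Compute U^T U =
  [15, 0]
  [0, 31],
and U^T v = (-3, 20).
Solve U^T U · c = U^T v for the coefficients: c = (-1/5, 20/31). The projection is proj_W(v) = U c.
Check: (v - proj_W(v)) · u_1 = 0  (should be 0).
Check: (v - proj_W(v)) · u_2 = 0  (should be 0).
Result: proj_W(v) = (362/155, 269/155, 107/155, 331/155).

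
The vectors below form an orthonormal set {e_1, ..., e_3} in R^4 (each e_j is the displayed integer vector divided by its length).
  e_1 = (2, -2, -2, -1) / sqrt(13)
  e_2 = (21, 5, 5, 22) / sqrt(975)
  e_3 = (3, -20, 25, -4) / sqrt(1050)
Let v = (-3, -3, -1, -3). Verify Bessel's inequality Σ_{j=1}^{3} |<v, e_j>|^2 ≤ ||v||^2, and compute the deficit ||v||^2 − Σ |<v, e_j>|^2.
Σ |<v, e_j>|^2 = 4562/175; ||v||^2 = 28; deficit = 338/175

Write each e_j = u_j / sqrt(<u_j, u_j>) where u_j is the displayed integer vector. Then <v, e_j> = <v, u_j> / sqrt(<u_j, u_j>), so |<v, e_j>|^2 = <v, u_j>^2 / <u_j, u_j>.
Coefficients: <v, e_1> = 5/sqrt(13), <v, e_2> = -149/sqrt(975), <v, e_3> = 38/sqrt(1050).
Square and sum: Σ |<v, e_j>|^2 = 4562/175.
Compute ||v||^2 = v·v = 28.
Deficit = 28 − 4562/175 = 338/175 ≥ 0, confirming Bessel's inequality. (The deficit equals ||v − Σ <v,e_j> e_j||^2, the squared distance from v to span{e_j}.)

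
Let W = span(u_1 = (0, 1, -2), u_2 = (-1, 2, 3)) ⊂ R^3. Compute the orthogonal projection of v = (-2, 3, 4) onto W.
proj_W(v) = (-40/27, 85/27, 110/27)

Set up U = [u_1 | ... | u_2] ∈ R^(3×2). The projector onto W = col(U) is P = U (U^T U)^(-1) U^T.
Compute U^T U =
  [5, -4]
  [-4, 14],
and U^T v = (-5, 20).
Solve U^T U · c = U^T v for the coefficients: c = (5/27, 40/27). The projection is proj_W(v) = U c.
Check: (v - proj_W(v)) · u_1 = 0  (should be 0).
Check: (v - proj_W(v)) · u_2 = 0  (should be 0).
Result: proj_W(v) = (-40/27, 85/27, 110/27).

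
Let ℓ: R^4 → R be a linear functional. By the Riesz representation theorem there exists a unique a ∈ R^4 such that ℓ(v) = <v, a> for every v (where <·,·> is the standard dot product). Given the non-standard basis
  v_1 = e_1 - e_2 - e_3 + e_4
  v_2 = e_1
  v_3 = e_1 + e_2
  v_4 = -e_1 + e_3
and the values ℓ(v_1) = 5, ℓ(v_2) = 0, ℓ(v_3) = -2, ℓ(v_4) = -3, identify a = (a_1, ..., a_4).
a = (0, -2, -3, 0)

Write a = (a_1, ..., a_4) in the standard basis. For each basis vector v_i, ℓ(v_i) = <v_i, a> is a linear equation in the a_j's. Collect the n equations into a matrix system V a = ℓ, where row i of V is v_i (expressed in the standard basis). Since V is invertible (lower-triangular with 1s on the diagonal, up to permutation), solve by back-substitution:
  V =
[[1, -1, -1, 1],
 [1, 0, 0, 0],
 [1, 1, 0, 0],
 [-1, 0, 1, 0]]
  V a = (5, 0, -2, -3)
Solving gives a = (0, -2, -3, 0).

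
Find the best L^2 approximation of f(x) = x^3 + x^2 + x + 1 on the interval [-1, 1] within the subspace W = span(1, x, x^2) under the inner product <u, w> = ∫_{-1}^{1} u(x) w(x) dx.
g(x) = x^2 + 8*x/5 + 1

The best approximation g ∈ W is the orthogonal projection of f onto W. Writing g = a_0 + a_1 x + a_2 x^2, the coefficients solve the normal equations G · a = b where
  G_{ij} = <φ_i, φ_j> and b_i = <f, φ_i>, with φ_0 = 1, φ_1 = x, φ_2 = x^2.
G =
  [2, 0, 2/3]
  [0, 2/3, 0]
  [2/3, 0, 2/5],
b = (8/3, 16/15, 16/15).
Solving gives a_0 = 1, a_1 = 8/5, a_2 = 1, so
  g(x) = x^2 + 8*x/5 + 1.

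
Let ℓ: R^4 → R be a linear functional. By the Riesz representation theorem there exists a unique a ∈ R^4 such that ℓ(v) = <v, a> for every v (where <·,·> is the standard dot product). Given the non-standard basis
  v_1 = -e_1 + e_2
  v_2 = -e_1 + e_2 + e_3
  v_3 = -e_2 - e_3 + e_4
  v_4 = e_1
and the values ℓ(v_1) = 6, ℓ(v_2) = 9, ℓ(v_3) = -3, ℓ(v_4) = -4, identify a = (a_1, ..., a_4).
a = (-4, 2, 3, 2)

Write a = (a_1, ..., a_4) in the standard basis. For each basis vector v_i, ℓ(v_i) = <v_i, a> is a linear equation in the a_j's. Collect the n equations into a matrix system V a = ℓ, where row i of V is v_i (expressed in the standard basis). Since V is invertible (lower-triangular with 1s on the diagonal, up to permutation), solve by back-substitution:
  V =
[[-1, 1, 0, 0],
 [-1, 1, 1, 0],
 [0, -1, -1, 1],
 [1, 0, 0, 0]]
  V a = (6, 9, -3, -4)
Solving gives a = (-4, 2, 3, 2).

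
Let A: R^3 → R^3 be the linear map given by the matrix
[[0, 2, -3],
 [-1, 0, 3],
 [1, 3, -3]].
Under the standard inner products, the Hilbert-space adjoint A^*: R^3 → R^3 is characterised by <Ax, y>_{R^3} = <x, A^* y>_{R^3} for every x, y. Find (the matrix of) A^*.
A^* = A^T =
[[0, -1, 1],
 [2, 0, 3],
 [-3, 3, -3]]

For real matrices with standard dot products, the defining identity <Ax, y> = <x, A^* y> gives (Ax)^T y = x^T (A^*) y, i.e. x^T A^T y = x^T (A^*) y. Since this holds for all x, y, we must have A^* = A^T. Therefore
A^* =
[[0, -1, 1],
 [2, 0, 3],
 [-3, 3, -3]].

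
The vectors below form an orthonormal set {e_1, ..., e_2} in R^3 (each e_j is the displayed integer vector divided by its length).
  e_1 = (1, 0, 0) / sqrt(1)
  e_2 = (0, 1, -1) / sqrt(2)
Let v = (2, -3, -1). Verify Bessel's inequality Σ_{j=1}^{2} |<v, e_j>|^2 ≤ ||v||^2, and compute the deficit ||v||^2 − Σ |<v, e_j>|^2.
Σ |<v, e_j>|^2 = 6; ||v||^2 = 14; deficit = 8

Write each e_j = u_j / sqrt(<u_j, u_j>) where u_j is the displayed integer vector. Then <v, e_j> = <v, u_j> / sqrt(<u_j, u_j>), so |<v, e_j>|^2 = <v, u_j>^2 / <u_j, u_j>.
Coefficients: <v, e_1> = 2/sqrt(1), <v, e_2> = -2/sqrt(2).
Square and sum: Σ |<v, e_j>|^2 = 6.
Compute ||v||^2 = v·v = 14.
Deficit = 14 − 6 = 8 ≥ 0, confirming Bessel's inequality. (The deficit equals ||v − Σ <v,e_j> e_j||^2, the squared distance from v to span{e_j}.)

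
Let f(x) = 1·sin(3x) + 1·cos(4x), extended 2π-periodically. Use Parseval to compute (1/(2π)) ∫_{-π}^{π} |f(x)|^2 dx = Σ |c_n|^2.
Σ |c_n|^2 = 1

Expand |f|^2 and use orthogonality of {sin(nx), cos(mx)} on [-π, π]:
  ∫_{-π}^{π} sin(nx)^2 dx = π, ∫ cos(mx)^2 dx = π, and cross terms integrate to 0.
So ∫_{-π}^{π} f(x)^2 dx = 1^2 · π + 1^2 · π = (1 + 1)π.
Divide by 2π: (1 + 1)/2 = 1.
By Parseval, this equals Σ |c_n|^2.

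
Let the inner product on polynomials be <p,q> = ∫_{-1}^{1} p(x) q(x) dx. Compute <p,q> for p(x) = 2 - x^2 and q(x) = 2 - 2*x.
<p,q> = 20/3

Expand the product: p(x)·q(x) = 2*x^3 - 2*x^2 - 4*x + 4.
∫_{-1}^{1} of each monomial x^k gives [2/(k+1) if k even, 0 if k odd]. Integrating term-by-term (or equivalently evaluating the antiderivative F(x) = x^4/2 - 2*x^3/3 - 2*x^2 + 4*x at the endpoints):
  F(1) − F(−1) = 11/6 − (-29/6) = 20/3.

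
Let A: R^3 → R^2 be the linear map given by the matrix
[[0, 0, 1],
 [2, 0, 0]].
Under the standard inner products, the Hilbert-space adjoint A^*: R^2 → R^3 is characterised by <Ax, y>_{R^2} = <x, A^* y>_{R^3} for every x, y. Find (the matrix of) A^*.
A^* = A^T =
[[0, 2],
 [0, 0],
 [1, 0]]

For real matrices with standard dot products, the defining identity <Ax, y> = <x, A^* y> gives (Ax)^T y = x^T (A^*) y, i.e. x^T A^T y = x^T (A^*) y. Since this holds for all x, y, we must have A^* = A^T. Therefore
A^* =
[[0, 2],
 [0, 0],
 [1, 0]].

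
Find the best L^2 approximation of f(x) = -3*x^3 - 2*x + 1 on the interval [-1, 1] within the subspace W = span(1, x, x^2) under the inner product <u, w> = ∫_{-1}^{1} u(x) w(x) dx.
g(x) = 1 - 19*x/5

The best approximation g ∈ W is the orthogonal projection of f onto W. Writing g = a_0 + a_1 x + a_2 x^2, the coefficients solve the normal equations G · a = b where
  G_{ij} = <φ_i, φ_j> and b_i = <f, φ_i>, with φ_0 = 1, φ_1 = x, φ_2 = x^2.
G =
  [2, 0, 2/3]
  [0, 2/3, 0]
  [2/3, 0, 2/5],
b = (2, -38/15, 2/3).
Solving gives a_0 = 1, a_1 = -19/5, a_2 = 0, so
  g(x) = 1 - 19*x/5.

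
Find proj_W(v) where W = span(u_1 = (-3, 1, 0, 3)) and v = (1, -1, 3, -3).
proj_W(v) = (39/19, -13/19, 0, -39/19)

Set up U = [u_1 | ... | u_1] ∈ R^(4×1). The projector onto W = col(U) is P = U (U^T U)^(-1) U^T.
Compute U^T U =
  [19],
and U^T v = (-13).
Solve U^T U · c = U^T v for the coefficients: c = (-13/19). The projection is proj_W(v) = U c.
Check: (v - proj_W(v)) · u_1 = 0  (should be 0).
Result: proj_W(v) = (39/19, -13/19, 0, -39/19).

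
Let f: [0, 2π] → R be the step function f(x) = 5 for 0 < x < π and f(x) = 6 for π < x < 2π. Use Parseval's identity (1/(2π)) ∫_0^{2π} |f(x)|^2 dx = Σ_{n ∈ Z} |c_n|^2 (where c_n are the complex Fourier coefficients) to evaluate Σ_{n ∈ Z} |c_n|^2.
Σ |c_n|^2 = 61/2

Parseval equates the L^2 energy of f (normalised by 1/(2π)) with the ℓ^2 sum of its Fourier coefficients: (1/(2π)) ∫_0^{2π} |f|^2 = Σ |c_n|^2.
Compute the left side: (1/(2π)) [∫_0^π 5^2 dx + ∫_π^{2π} 6^2 dx] = (1/(2π)) · (25π + 36π) = (25 + 36)/2 = 61/2.
So Σ_{n ∈ Z} |c_n|^2 = 61/2.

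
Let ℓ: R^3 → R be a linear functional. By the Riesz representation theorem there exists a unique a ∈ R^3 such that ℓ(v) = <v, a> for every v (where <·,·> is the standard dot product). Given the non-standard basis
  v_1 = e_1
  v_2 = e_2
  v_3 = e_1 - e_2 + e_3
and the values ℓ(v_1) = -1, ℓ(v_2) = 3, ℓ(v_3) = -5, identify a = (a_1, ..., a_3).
a = (-1, 3, -1)

Write a = (a_1, ..., a_3) in the standard basis. For each basis vector v_i, ℓ(v_i) = <v_i, a> is a linear equation in the a_j's. Collect the n equations into a matrix system V a = ℓ, where row i of V is v_i (expressed in the standard basis). Since V is invertible (lower-triangular with 1s on the diagonal, up to permutation), solve by back-substitution:
  V =
[[1, 0, 0],
 [0, 1, 0],
 [1, -1, 1]]
  V a = (-1, 3, -5)
Solving gives a = (-1, 3, -1).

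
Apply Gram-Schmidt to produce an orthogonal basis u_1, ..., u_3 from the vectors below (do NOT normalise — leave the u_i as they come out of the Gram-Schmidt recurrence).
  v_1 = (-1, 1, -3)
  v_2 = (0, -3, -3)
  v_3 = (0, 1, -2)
Orthogonal basis:
  u_1 = (-1, 1, -3)
  u_2 = (6/11, -39/11, -15/11)
  u_3 = (2/3, 1/6, -1/6)

Apply the Gram-Schmidt recurrence
  u_1 = v_1
  u_i = v_i − Σ_{j<i} ((v_i · u_j) / (u_j · u_j)) · u_j.

Step by step this gives:
  u_1 = (-1, 1, -3)
  u_2 = (6/11, -39/11, -15/11)
  u_3 = (2/3, 1/6, -1/6)

Orthogonality check:
  u_2 · u_1 = 0 (should be 0)
  u_3 · u_1 = 0 (should be 0)
  u_3 · u_2 = 0 (should be 0)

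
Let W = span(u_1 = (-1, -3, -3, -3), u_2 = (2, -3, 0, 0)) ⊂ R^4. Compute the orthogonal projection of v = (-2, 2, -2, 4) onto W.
proj_W(v) = (-8/7, 18/7, 4/7, 4/7)

Set up U = [u_1 | ... | u_2] ∈ R^(4×2). The projector onto W = col(U) is P = U (U^T U)^(-1) U^T.
Compute U^T U =
  [28, 7]
  [7, 13],
and U^T v = (-10, -10).
Solve U^T U · c = U^T v for the coefficients: c = (-4/21, -2/3). The projection is proj_W(v) = U c.
Check: (v - proj_W(v)) · u_1 = 0  (should be 0).
Check: (v - proj_W(v)) · u_2 = 0  (should be 0).
Result: proj_W(v) = (-8/7, 18/7, 4/7, 4/7).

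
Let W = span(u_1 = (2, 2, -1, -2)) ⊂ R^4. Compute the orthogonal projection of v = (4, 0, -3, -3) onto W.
proj_W(v) = (34/13, 34/13, -17/13, -34/13)

Set up U = [u_1 | ... | u_1] ∈ R^(4×1). The projector onto W = col(U) is P = U (U^T U)^(-1) U^T.
Compute U^T U =
  [13],
and U^T v = (17).
Solve U^T U · c = U^T v for the coefficients: c = (17/13). The projection is proj_W(v) = U c.
Check: (v - proj_W(v)) · u_1 = 0  (should be 0).
Result: proj_W(v) = (34/13, 34/13, -17/13, -34/13).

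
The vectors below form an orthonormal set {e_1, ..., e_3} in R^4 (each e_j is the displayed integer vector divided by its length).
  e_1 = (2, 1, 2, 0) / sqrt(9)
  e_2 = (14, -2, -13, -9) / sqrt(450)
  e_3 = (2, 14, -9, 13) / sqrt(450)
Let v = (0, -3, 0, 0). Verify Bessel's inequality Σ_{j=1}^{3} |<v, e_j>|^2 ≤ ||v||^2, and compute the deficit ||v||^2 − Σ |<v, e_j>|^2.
Σ |<v, e_j>|^2 = 5; ||v||^2 = 9; deficit = 4

Write each e_j = u_j / sqrt(<u_j, u_j>) where u_j is the displayed integer vector. Then <v, e_j> = <v, u_j> / sqrt(<u_j, u_j>), so |<v, e_j>|^2 = <v, u_j>^2 / <u_j, u_j>.
Coefficients: <v, e_1> = -3/sqrt(9), <v, e_2> = 6/sqrt(450), <v, e_3> = -42/sqrt(450).
Square and sum: Σ |<v, e_j>|^2 = 5.
Compute ||v||^2 = v·v = 9.
Deficit = 9 − 5 = 4 ≥ 0, confirming Bessel's inequality. (The deficit equals ||v − Σ <v,e_j> e_j||^2, the squared distance from v to span{e_j}.)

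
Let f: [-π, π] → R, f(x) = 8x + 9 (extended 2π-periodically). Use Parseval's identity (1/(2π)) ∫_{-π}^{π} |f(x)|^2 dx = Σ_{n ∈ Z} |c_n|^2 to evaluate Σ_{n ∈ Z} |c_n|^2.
Σ |c_n|^2 = 64π^2/3 + 81

Expand and integrate term by term over [-π, π]:
  ∫ (8x)^2 dx = 64·(2π^3/3); ∫ 2·8·(9)·x dx = 0 (odd integrand); ∫ 9^2 dx = 81·2π.
So (1/(2π)) ∫_{-π}^{π} (8x + 9)^2 dx = 64π^2/3 + 81 = 64π^2/3 + 81.
Parseval ⇒ Σ |c_n|^2 = 64π^2/3 + 81.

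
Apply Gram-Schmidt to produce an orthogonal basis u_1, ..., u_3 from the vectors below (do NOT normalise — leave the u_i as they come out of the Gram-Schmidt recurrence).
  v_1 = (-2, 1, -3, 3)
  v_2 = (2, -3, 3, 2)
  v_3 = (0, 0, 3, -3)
Orthogonal basis:
  u_1 = (-2, 1, -3, 3)
  u_2 = (26/23, -59/23, 39/23, 76/23)
  u_3 = (-109/83, 35/166, 171/166, 7/83)

Apply the Gram-Schmidt recurrence
  u_1 = v_1
  u_i = v_i − Σ_{j<i} ((v_i · u_j) / (u_j · u_j)) · u_j.

Step by step this gives:
  u_1 = (-2, 1, -3, 3)
  u_2 = (26/23, -59/23, 39/23, 76/23)
  u_3 = (-109/83, 35/166, 171/166, 7/83)

Orthogonality check:
  u_2 · u_1 = 0 (should be 0)
  u_3 · u_1 = 0 (should be 0)
  u_3 · u_2 = 0 (should be 0)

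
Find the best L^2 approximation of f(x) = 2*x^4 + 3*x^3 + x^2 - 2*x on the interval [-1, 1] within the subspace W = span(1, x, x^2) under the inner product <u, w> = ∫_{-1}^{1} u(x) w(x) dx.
g(x) = 19*x^2/7 - x/5 - 6/35

The best approximation g ∈ W is the orthogonal projection of f onto W. Writing g = a_0 + a_1 x + a_2 x^2, the coefficients solve the normal equations G · a = b where
  G_{ij} = <φ_i, φ_j> and b_i = <f, φ_i>, with φ_0 = 1, φ_1 = x, φ_2 = x^2.
G =
  [2, 0, 2/3]
  [0, 2/3, 0]
  [2/3, 0, 2/5],
b = (22/15, -2/15, 34/35).
Solving gives a_0 = -6/35, a_1 = -1/5, a_2 = 19/7, so
  g(x) = 19*x^2/7 - x/5 - 6/35.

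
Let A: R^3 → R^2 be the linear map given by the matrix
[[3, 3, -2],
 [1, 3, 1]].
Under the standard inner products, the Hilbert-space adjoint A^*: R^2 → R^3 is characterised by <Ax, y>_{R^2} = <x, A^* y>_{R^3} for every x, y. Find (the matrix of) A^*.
A^* = A^T =
[[3, 1],
 [3, 3],
 [-2, 1]]

For real matrices with standard dot products, the defining identity <Ax, y> = <x, A^* y> gives (Ax)^T y = x^T (A^*) y, i.e. x^T A^T y = x^T (A^*) y. Since this holds for all x, y, we must have A^* = A^T. Therefore
A^* =
[[3, 1],
 [3, 3],
 [-2, 1]].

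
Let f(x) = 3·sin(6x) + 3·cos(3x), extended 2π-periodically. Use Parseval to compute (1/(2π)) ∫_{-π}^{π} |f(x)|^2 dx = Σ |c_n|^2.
Σ |c_n|^2 = 9

Expand |f|^2 and use orthogonality of {sin(nx), cos(mx)} on [-π, π]:
  ∫_{-π}^{π} sin(nx)^2 dx = π, ∫ cos(mx)^2 dx = π, and cross terms integrate to 0.
So ∫_{-π}^{π} f(x)^2 dx = 3^2 · π + 3^2 · π = (9 + 9)π.
Divide by 2π: (9 + 9)/2 = 9.
By Parseval, this equals Σ |c_n|^2.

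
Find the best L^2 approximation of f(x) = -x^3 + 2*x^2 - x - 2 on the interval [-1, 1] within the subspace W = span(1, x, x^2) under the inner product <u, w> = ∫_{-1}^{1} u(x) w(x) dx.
g(x) = 2*x^2 - 8*x/5 - 2

The best approximation g ∈ W is the orthogonal projection of f onto W. Writing g = a_0 + a_1 x + a_2 x^2, the coefficients solve the normal equations G · a = b where
  G_{ij} = <φ_i, φ_j> and b_i = <f, φ_i>, with φ_0 = 1, φ_1 = x, φ_2 = x^2.
G =
  [2, 0, 2/3]
  [0, 2/3, 0]
  [2/3, 0, 2/5],
b = (-8/3, -16/15, -8/15).
Solving gives a_0 = -2, a_1 = -8/5, a_2 = 2, so
  g(x) = 2*x^2 - 8*x/5 - 2.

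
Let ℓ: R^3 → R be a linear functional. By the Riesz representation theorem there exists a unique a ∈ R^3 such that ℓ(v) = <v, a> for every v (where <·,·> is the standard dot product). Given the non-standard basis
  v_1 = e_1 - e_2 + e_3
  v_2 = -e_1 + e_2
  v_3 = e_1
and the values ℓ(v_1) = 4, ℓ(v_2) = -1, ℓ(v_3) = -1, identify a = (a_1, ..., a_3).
a = (-1, -2, 3)

Write a = (a_1, ..., a_3) in the standard basis. For each basis vector v_i, ℓ(v_i) = <v_i, a> is a linear equation in the a_j's. Collect the n equations into a matrix system V a = ℓ, where row i of V is v_i (expressed in the standard basis). Since V is invertible (lower-triangular with 1s on the diagonal, up to permutation), solve by back-substitution:
  V =
[[1, -1, 1],
 [-1, 1, 0],
 [1, 0, 0]]
  V a = (4, -1, -1)
Solving gives a = (-1, -2, 3).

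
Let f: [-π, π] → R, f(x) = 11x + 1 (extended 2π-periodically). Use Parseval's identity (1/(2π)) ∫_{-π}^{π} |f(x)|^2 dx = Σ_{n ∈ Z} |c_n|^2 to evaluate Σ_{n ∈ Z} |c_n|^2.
Σ |c_n|^2 = 121π^2/3 + 1

Expand and integrate term by term over [-π, π]:
  ∫ (11x)^2 dx = 121·(2π^3/3); ∫ 2·11·(1)·x dx = 0 (odd integrand); ∫ 1^2 dx = 1·2π.
So (1/(2π)) ∫_{-π}^{π} (11x + 1)^2 dx = 121π^2/3 + 1 = 121π^2/3 + 1.
Parseval ⇒ Σ |c_n|^2 = 121π^2/3 + 1.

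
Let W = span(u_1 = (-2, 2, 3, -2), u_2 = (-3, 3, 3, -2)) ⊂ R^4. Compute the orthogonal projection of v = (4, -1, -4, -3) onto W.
proj_W(v) = (5/2, -5/2, -18/13, 12/13)

Set up U = [u_1 | ... | u_2] ∈ R^(4×2). The projector onto W = col(U) is P = U (U^T U)^(-1) U^T.
Compute U^T U =
  [21, 25]
  [25, 31],
and U^T v = (-16, -21).
Solve U^T U · c = U^T v for the coefficients: c = (29/26, -41/26). The projection is proj_W(v) = U c.
Check: (v - proj_W(v)) · u_1 = 0  (should be 0).
Check: (v - proj_W(v)) · u_2 = 0  (should be 0).
Result: proj_W(v) = (5/2, -5/2, -18/13, 12/13).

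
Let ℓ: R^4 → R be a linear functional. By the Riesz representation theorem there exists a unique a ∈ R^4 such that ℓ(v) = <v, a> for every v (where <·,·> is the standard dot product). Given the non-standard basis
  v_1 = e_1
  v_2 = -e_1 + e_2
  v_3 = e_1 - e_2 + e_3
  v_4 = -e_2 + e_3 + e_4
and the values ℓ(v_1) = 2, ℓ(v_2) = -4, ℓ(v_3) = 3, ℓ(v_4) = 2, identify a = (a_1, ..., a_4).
a = (2, -2, -1, 1)

Write a = (a_1, ..., a_4) in the standard basis. For each basis vector v_i, ℓ(v_i) = <v_i, a> is a linear equation in the a_j's. Collect the n equations into a matrix system V a = ℓ, where row i of V is v_i (expressed in the standard basis). Since V is invertible (lower-triangular with 1s on the diagonal, up to permutation), solve by back-substitution:
  V =
[[1, 0, 0, 0],
 [-1, 1, 0, 0],
 [1, -1, 1, 0],
 [0, -1, 1, 1]]
  V a = (2, -4, 3, 2)
Solving gives a = (2, -2, -1, 1).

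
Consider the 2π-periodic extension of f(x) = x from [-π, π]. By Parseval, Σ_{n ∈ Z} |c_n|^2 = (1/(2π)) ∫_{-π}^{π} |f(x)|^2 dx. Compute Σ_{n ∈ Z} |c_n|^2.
Σ |c_n|^2 = π^2/3

Expand and integrate term by term over [-π, π]:
  ∫ (x)^2 dx = 1·(2π^3/3); ∫ 2·1·(0)·x dx = 0 (odd integrand); ∫ 0^2 dx = 0·2π.
So (1/(2π)) ∫_{-π}^{π} (x)^2 dx = 1π^2/3 + 0 = π^2/3.
Parseval ⇒ Σ |c_n|^2 = π^2/3.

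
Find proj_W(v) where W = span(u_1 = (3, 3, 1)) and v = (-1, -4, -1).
proj_W(v) = (-48/19, -48/19, -16/19)

Set up U = [u_1 | ... | u_1] ∈ R^(3×1). The projector onto W = col(U) is P = U (U^T U)^(-1) U^T.
Compute U^T U =
  [19],
and U^T v = (-16).
Solve U^T U · c = U^T v for the coefficients: c = (-16/19). The projection is proj_W(v) = U c.
Check: (v - proj_W(v)) · u_1 = 0  (should be 0).
Result: proj_W(v) = (-48/19, -48/19, -16/19).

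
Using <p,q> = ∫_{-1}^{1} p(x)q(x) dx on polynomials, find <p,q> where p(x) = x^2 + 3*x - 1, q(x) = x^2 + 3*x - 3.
<p,q> = 146/15

Expand the product: p(x)·q(x) = x^4 + 6*x^3 + 5*x^2 - 12*x + 3.
∫_{-1}^{1} of each monomial x^k gives [2/(k+1) if k even, 0 if k odd]. Integrating term-by-term (or equivalently evaluating the antiderivative F(x) = x^5/5 + 3*x^4/2 + 5*x^3/3 - 6*x^2 + 3*x at the endpoints):
  F(1) − F(−1) = 11/30 − (-281/30) = 146/15.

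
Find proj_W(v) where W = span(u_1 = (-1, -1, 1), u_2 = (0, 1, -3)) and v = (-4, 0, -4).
proj_W(v) = (-24/7, -6/7, -30/7)

Set up U = [u_1 | ... | u_2] ∈ R^(3×2). The projector onto W = col(U) is P = U (U^T U)^(-1) U^T.
Compute U^T U =
  [3, -4]
  [-4, 10],
and U^T v = (0, 12).
Solve U^T U · c = U^T v for the coefficients: c = (24/7, 18/7). The projection is proj_W(v) = U c.
Check: (v - proj_W(v)) · u_1 = 0  (should be 0).
Check: (v - proj_W(v)) · u_2 = 0  (should be 0).
Result: proj_W(v) = (-24/7, -6/7, -30/7).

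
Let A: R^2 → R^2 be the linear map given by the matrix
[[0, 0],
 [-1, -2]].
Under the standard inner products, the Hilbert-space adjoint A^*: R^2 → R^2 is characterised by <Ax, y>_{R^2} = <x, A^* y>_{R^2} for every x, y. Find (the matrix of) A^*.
A^* = A^T =
[[0, -1],
 [0, -2]]

For real matrices with standard dot products, the defining identity <Ax, y> = <x, A^* y> gives (Ax)^T y = x^T (A^*) y, i.e. x^T A^T y = x^T (A^*) y. Since this holds for all x, y, we must have A^* = A^T. Therefore
A^* =
[[0, -1],
 [0, -2]].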